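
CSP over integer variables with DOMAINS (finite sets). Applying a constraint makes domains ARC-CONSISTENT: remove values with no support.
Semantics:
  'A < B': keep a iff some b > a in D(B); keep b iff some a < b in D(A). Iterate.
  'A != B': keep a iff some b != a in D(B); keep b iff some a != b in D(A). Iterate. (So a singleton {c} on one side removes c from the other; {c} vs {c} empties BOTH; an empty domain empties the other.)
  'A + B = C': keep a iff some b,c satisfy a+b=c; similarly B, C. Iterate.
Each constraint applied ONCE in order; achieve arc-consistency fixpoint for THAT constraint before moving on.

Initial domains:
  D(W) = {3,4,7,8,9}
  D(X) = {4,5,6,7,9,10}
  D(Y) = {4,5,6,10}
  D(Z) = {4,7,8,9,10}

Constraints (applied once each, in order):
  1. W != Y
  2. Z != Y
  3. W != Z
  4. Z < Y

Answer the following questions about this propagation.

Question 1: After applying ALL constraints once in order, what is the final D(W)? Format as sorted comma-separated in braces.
Constraint 1 (W != Y) on D(W)={3,4,7,8,9} D(Y)={4,5,6,10}: no change
Constraint 2 (Z != Y) on D(Z)={4,7,8,9,10} D(Y)={4,5,6,10}: no change
Constraint 3 (W != Z) on D(W)={3,4,7,8,9} D(Z)={4,7,8,9,10}: no change
Constraint 4 (Z < Y) on D(Z)={4,7,8,9,10} D(Y)={4,5,6,10}: Z {4,7,8,9,10}->{4,7,8,9}; Y {4,5,6,10}->{5,6,10}
So after all 4 constraints: D(W) = {3,4,7,8,9}

Answer: {3,4,7,8,9}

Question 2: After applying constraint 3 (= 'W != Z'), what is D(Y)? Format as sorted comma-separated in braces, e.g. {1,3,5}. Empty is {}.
Answer: {4,5,6,10}

Derivation:
Constraint 1 (W != Y) on D(W)={3,4,7,8,9} D(Y)={4,5,6,10}: no change
Constraint 2 (Z != Y) on D(Z)={4,7,8,9,10} D(Y)={4,5,6,10}: no change
Constraint 3 (W != Z) on D(W)={3,4,7,8,9} D(Z)={4,7,8,9,10}: no change
So after constraint 3: D(Y) = {4,5,6,10}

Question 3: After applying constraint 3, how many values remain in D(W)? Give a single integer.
Answer: 5

Derivation:
Constraint 1 (W != Y) on D(W)={3,4,7,8,9} D(Y)={4,5,6,10}: no change
Constraint 2 (Z != Y) on D(Z)={4,7,8,9,10} D(Y)={4,5,6,10}: no change
Constraint 3 (W != Z) on D(W)={3,4,7,8,9} D(Z)={4,7,8,9,10}: no change
So after constraint 3: D(W)={3,4,7,8,9}, size = 5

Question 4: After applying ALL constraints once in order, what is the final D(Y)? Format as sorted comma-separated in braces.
Constraint 1 (W != Y) on D(W)={3,4,7,8,9} D(Y)={4,5,6,10}: no change
Constraint 2 (Z != Y) on D(Z)={4,7,8,9,10} D(Y)={4,5,6,10}: no change
Constraint 3 (W != Z) on D(W)={3,4,7,8,9} D(Z)={4,7,8,9,10}: no change
Constraint 4 (Z < Y) on D(Z)={4,7,8,9,10} D(Y)={4,5,6,10}: Z {4,7,8,9,10}->{4,7,8,9}; Y {4,5,6,10}->{5,6,10}
So after all 4 constraints: D(Y) = {5,6,10}

Answer: {5,6,10}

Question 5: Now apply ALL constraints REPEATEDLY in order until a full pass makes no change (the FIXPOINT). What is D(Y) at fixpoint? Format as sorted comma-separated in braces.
Answer: {5,6,10}

Derivation:
pass 0 (initial): D(Y)={4,5,6,10}
pass 1: Y {4,5,6,10}->{5,6,10}; Z {4,7,8,9,10}->{4,7,8,9}
pass 2: no change
Fixpoint after 2 passes: D(Y) = {5,6,10}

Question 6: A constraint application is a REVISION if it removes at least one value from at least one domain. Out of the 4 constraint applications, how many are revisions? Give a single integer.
Constraint 1 (W != Y) on D(W)={3,4,7,8,9} D(Y)={4,5,6,10}: no change => not a revision
Constraint 2 (Z != Y) on D(Z)={4,7,8,9,10} D(Y)={4,5,6,10}: no change => not a revision
Constraint 3 (W != Z) on D(W)={3,4,7,8,9} D(Z)={4,7,8,9,10}: no change => not a revision
Constraint 4 (Z < Y) on D(Z)={4,7,8,9,10} D(Y)={4,5,6,10}: Z {4,7,8,9,10}->{4,7,8,9}; Y {4,5,6,10}->{5,6,10} => REVISION
Total revisions = 1

Answer: 1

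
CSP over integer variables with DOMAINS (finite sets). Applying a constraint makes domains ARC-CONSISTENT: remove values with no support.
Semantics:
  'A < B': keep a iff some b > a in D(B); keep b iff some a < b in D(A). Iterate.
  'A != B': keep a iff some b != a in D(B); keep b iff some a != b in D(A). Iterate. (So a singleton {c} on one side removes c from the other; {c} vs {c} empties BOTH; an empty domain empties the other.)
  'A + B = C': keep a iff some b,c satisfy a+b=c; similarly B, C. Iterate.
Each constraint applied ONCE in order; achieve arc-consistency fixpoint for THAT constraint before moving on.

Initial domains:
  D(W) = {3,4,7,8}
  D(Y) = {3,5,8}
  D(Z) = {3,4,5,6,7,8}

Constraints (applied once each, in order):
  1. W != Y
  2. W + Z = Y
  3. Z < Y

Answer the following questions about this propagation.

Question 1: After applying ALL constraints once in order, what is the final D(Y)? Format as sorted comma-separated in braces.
Constraint 1 (W != Y) on D(W)={3,4,7,8} D(Y)={3,5,8}: no change
Constraint 2 (W + Z = Y) on D(W)={3,4,7,8} D(Z)={3,4,5,6,7,8} D(Y)={3,5,8}: W {3,4,7,8}->{3,4}; Z {3,4,5,6,7,8}->{4,5}; Y {3,5,8}->{8}
Constraint 3 (Z < Y) on D(Z)={4,5} D(Y)={8}: no change
So after all 3 constraints: D(Y) = {8}

Answer: {8}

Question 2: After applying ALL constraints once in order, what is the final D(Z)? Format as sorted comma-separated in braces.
Answer: {4,5}

Derivation:
Constraint 1 (W != Y) on D(W)={3,4,7,8} D(Y)={3,5,8}: no change
Constraint 2 (W + Z = Y) on D(W)={3,4,7,8} D(Z)={3,4,5,6,7,8} D(Y)={3,5,8}: W {3,4,7,8}->{3,4}; Z {3,4,5,6,7,8}->{4,5}; Y {3,5,8}->{8}
Constraint 3 (Z < Y) on D(Z)={4,5} D(Y)={8}: no change
So after all 3 constraints: D(Z) = {4,5}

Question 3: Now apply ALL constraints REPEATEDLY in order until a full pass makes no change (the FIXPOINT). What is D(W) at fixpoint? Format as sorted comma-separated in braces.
pass 0 (initial): D(W)={3,4,7,8}
pass 1: W {3,4,7,8}->{3,4}; Y {3,5,8}->{8}; Z {3,4,5,6,7,8}->{4,5}
pass 2: no change
Fixpoint after 2 passes: D(W) = {3,4}

Answer: {3,4}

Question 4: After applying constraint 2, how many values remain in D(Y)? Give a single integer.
Answer: 1

Derivation:
Constraint 1 (W != Y) on D(W)={3,4,7,8} D(Y)={3,5,8}: no change
Constraint 2 (W + Z = Y) on D(W)={3,4,7,8} D(Z)={3,4,5,6,7,8} D(Y)={3,5,8}: W {3,4,7,8}->{3,4}; Z {3,4,5,6,7,8}->{4,5}; Y {3,5,8}->{8}
So after constraint 2: D(Y)={8}, size = 1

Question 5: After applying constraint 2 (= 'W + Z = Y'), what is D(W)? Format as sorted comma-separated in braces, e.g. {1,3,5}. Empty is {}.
Answer: {3,4}

Derivation:
Constraint 1 (W != Y) on D(W)={3,4,7,8} D(Y)={3,5,8}: no change
Constraint 2 (W + Z = Y) on D(W)={3,4,7,8} D(Z)={3,4,5,6,7,8} D(Y)={3,5,8}: W {3,4,7,8}->{3,4}; Z {3,4,5,6,7,8}->{4,5}; Y {3,5,8}->{8}
So after constraint 2: D(W) = {3,4}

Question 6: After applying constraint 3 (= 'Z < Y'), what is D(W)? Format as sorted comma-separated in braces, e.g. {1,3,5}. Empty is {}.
Constraint 1 (W != Y) on D(W)={3,4,7,8} D(Y)={3,5,8}: no change
Constraint 2 (W + Z = Y) on D(W)={3,4,7,8} D(Z)={3,4,5,6,7,8} D(Y)={3,5,8}: W {3,4,7,8}->{3,4}; Z {3,4,5,6,7,8}->{4,5}; Y {3,5,8}->{8}
Constraint 3 (Z < Y) on D(Z)={4,5} D(Y)={8}: no change
So after constraint 3: D(W) = {3,4}

Answer: {3,4}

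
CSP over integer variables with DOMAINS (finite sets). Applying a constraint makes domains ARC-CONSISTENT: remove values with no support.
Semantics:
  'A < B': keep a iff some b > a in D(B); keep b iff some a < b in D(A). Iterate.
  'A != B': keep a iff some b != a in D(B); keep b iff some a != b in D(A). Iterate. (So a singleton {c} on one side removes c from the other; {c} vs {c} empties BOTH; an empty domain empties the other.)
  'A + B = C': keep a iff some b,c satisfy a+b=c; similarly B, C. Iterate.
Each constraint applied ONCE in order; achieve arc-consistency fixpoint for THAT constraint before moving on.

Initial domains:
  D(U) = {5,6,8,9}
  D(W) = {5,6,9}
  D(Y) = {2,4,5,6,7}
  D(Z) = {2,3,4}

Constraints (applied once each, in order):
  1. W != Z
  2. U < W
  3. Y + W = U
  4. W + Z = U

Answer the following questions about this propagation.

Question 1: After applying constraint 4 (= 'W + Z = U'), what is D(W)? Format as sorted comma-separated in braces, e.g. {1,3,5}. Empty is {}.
Constraint 1 (W != Z) on D(W)={5,6,9} D(Z)={2,3,4}: no change
Constraint 2 (U < W) on D(U)={5,6,8,9} D(W)={5,6,9}: U {5,6,8,9}->{5,6,8}; W {5,6,9}->{6,9}
Constraint 3 (Y + W = U) on D(Y)={2,4,5,6,7} D(W)={6,9} D(U)={5,6,8}: Y {2,4,5,6,7}->{2}; W {6,9}->{6}; U {5,6,8}->{8}
Constraint 4 (W + Z = U) on D(W)={6} D(Z)={2,3,4} D(U)={8}: Z {2,3,4}->{2}
So after constraint 4: D(W) = {6}

Answer: {6}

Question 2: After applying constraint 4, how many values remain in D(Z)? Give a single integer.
Constraint 1 (W != Z) on D(W)={5,6,9} D(Z)={2,3,4}: no change
Constraint 2 (U < W) on D(U)={5,6,8,9} D(W)={5,6,9}: U {5,6,8,9}->{5,6,8}; W {5,6,9}->{6,9}
Constraint 3 (Y + W = U) on D(Y)={2,4,5,6,7} D(W)={6,9} D(U)={5,6,8}: Y {2,4,5,6,7}->{2}; W {6,9}->{6}; U {5,6,8}->{8}
Constraint 4 (W + Z = U) on D(W)={6} D(Z)={2,3,4} D(U)={8}: Z {2,3,4}->{2}
So after constraint 4: D(Z)={2}, size = 1

Answer: 1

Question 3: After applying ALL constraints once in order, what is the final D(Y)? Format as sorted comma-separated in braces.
Constraint 1 (W != Z) on D(W)={5,6,9} D(Z)={2,3,4}: no change
Constraint 2 (U < W) on D(U)={5,6,8,9} D(W)={5,6,9}: U {5,6,8,9}->{5,6,8}; W {5,6,9}->{6,9}
Constraint 3 (Y + W = U) on D(Y)={2,4,5,6,7} D(W)={6,9} D(U)={5,6,8}: Y {2,4,5,6,7}->{2}; W {6,9}->{6}; U {5,6,8}->{8}
Constraint 4 (W + Z = U) on D(W)={6} D(Z)={2,3,4} D(U)={8}: Z {2,3,4}->{2}
So after all 4 constraints: D(Y) = {2}

Answer: {2}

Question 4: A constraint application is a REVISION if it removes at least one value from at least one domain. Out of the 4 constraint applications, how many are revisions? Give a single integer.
Constraint 1 (W != Z) on D(W)={5,6,9} D(Z)={2,3,4}: no change => not a revision
Constraint 2 (U < W) on D(U)={5,6,8,9} D(W)={5,6,9}: U {5,6,8,9}->{5,6,8}; W {5,6,9}->{6,9} => REVISION
Constraint 3 (Y + W = U) on D(Y)={2,4,5,6,7} D(W)={6,9} D(U)={5,6,8}: Y {2,4,5,6,7}->{2}; W {6,9}->{6}; U {5,6,8}->{8} => REVISION
Constraint 4 (W + Z = U) on D(W)={6} D(Z)={2,3,4} D(U)={8}: Z {2,3,4}->{2} => REVISION
Total revisions = 3

Answer: 3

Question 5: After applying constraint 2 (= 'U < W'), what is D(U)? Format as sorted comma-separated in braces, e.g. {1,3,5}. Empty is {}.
Answer: {5,6,8}

Derivation:
Constraint 1 (W != Z) on D(W)={5,6,9} D(Z)={2,3,4}: no change
Constraint 2 (U < W) on D(U)={5,6,8,9} D(W)={5,6,9}: U {5,6,8,9}->{5,6,8}; W {5,6,9}->{6,9}
So after constraint 2: D(U) = {5,6,8}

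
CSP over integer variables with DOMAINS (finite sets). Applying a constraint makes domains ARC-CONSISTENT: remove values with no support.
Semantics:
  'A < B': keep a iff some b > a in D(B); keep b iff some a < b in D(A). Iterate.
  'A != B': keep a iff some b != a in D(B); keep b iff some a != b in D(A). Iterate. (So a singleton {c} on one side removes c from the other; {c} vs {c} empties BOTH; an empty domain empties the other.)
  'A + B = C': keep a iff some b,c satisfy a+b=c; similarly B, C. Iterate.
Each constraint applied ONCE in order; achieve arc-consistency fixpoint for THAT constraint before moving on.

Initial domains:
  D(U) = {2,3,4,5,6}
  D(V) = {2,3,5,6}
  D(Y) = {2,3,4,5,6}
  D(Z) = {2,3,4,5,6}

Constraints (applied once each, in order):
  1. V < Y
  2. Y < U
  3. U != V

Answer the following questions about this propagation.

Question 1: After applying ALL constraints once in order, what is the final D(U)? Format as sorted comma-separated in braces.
Constraint 1 (V < Y) on D(V)={2,3,5,6} D(Y)={2,3,4,5,6}: V {2,3,5,6}->{2,3,5}; Y {2,3,4,5,6}->{3,4,5,6}
Constraint 2 (Y < U) on D(Y)={3,4,5,6} D(U)={2,3,4,5,6}: Y {3,4,5,6}->{3,4,5}; U {2,3,4,5,6}->{4,5,6}
Constraint 3 (U != V) on D(U)={4,5,6} D(V)={2,3,5}: no change
So after all 3 constraints: D(U) = {4,5,6}

Answer: {4,5,6}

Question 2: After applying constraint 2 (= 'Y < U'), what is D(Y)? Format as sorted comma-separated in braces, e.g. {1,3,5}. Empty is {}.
Constraint 1 (V < Y) on D(V)={2,3,5,6} D(Y)={2,3,4,5,6}: V {2,3,5,6}->{2,3,5}; Y {2,3,4,5,6}->{3,4,5,6}
Constraint 2 (Y < U) on D(Y)={3,4,5,6} D(U)={2,3,4,5,6}: Y {3,4,5,6}->{3,4,5}; U {2,3,4,5,6}->{4,5,6}
So after constraint 2: D(Y) = {3,4,5}

Answer: {3,4,5}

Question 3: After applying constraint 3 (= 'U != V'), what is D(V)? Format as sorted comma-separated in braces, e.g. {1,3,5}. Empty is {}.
Answer: {2,3,5}

Derivation:
Constraint 1 (V < Y) on D(V)={2,3,5,6} D(Y)={2,3,4,5,6}: V {2,3,5,6}->{2,3,5}; Y {2,3,4,5,6}->{3,4,5,6}
Constraint 2 (Y < U) on D(Y)={3,4,5,6} D(U)={2,3,4,5,6}: Y {3,4,5,6}->{3,4,5}; U {2,3,4,5,6}->{4,5,6}
Constraint 3 (U != V) on D(U)={4,5,6} D(V)={2,3,5}: no change
So after constraint 3: D(V) = {2,3,5}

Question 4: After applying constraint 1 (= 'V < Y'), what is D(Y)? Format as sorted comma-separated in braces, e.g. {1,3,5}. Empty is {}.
Answer: {3,4,5,6}

Derivation:
Constraint 1 (V < Y) on D(V)={2,3,5,6} D(Y)={2,3,4,5,6}: V {2,3,5,6}->{2,3,5}; Y {2,3,4,5,6}->{3,4,5,6}
So after constraint 1: D(Y) = {3,4,5,6}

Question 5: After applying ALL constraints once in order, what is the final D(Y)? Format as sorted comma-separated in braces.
Constraint 1 (V < Y) on D(V)={2,3,5,6} D(Y)={2,3,4,5,6}: V {2,3,5,6}->{2,3,5}; Y {2,3,4,5,6}->{3,4,5,6}
Constraint 2 (Y < U) on D(Y)={3,4,5,6} D(U)={2,3,4,5,6}: Y {3,4,5,6}->{3,4,5}; U {2,3,4,5,6}->{4,5,6}
Constraint 3 (U != V) on D(U)={4,5,6} D(V)={2,3,5}: no change
So after all 3 constraints: D(Y) = {3,4,5}

Answer: {3,4,5}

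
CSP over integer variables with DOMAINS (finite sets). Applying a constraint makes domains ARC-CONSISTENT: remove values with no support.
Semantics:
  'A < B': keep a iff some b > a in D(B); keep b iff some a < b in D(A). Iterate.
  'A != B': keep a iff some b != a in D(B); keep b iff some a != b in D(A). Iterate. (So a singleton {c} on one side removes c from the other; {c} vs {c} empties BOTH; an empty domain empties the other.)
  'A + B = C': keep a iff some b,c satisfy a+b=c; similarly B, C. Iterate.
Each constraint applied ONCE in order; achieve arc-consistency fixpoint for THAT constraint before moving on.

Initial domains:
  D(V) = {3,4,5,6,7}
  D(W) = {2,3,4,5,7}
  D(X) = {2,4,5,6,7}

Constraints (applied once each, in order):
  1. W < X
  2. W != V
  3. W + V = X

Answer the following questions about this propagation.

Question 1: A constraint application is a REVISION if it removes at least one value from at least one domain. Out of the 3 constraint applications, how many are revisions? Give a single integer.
Constraint 1 (W < X) on D(W)={2,3,4,5,7} D(X)={2,4,5,6,7}: W {2,3,4,5,7}->{2,3,4,5}; X {2,4,5,6,7}->{4,5,6,7} => REVISION
Constraint 2 (W != V) on D(W)={2,3,4,5} D(V)={3,4,5,6,7}: no change => not a revision
Constraint 3 (W + V = X) on D(W)={2,3,4,5} D(V)={3,4,5,6,7} D(X)={4,5,6,7}: W {2,3,4,5}->{2,3,4}; V {3,4,5,6,7}->{3,4,5}; X {4,5,6,7}->{5,6,7} => REVISION
Total revisions = 2

Answer: 2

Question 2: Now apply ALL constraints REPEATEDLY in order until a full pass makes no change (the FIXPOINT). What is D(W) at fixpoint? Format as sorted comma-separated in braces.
Answer: {2,3,4}

Derivation:
pass 0 (initial): D(W)={2,3,4,5,7}
pass 1: V {3,4,5,6,7}->{3,4,5}; W {2,3,4,5,7}->{2,3,4}; X {2,4,5,6,7}->{5,6,7}
pass 2: no change
Fixpoint after 2 passes: D(W) = {2,3,4}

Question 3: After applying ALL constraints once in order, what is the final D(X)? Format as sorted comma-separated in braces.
Answer: {5,6,7}

Derivation:
Constraint 1 (W < X) on D(W)={2,3,4,5,7} D(X)={2,4,5,6,7}: W {2,3,4,5,7}->{2,3,4,5}; X {2,4,5,6,7}->{4,5,6,7}
Constraint 2 (W != V) on D(W)={2,3,4,5} D(V)={3,4,5,6,7}: no change
Constraint 3 (W + V = X) on D(W)={2,3,4,5} D(V)={3,4,5,6,7} D(X)={4,5,6,7}: W {2,3,4,5}->{2,3,4}; V {3,4,5,6,7}->{3,4,5}; X {4,5,6,7}->{5,6,7}
So after all 3 constraints: D(X) = {5,6,7}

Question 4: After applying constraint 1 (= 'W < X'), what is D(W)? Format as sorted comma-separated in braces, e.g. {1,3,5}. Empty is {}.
Constraint 1 (W < X) on D(W)={2,3,4,5,7} D(X)={2,4,5,6,7}: W {2,3,4,5,7}->{2,3,4,5}; X {2,4,5,6,7}->{4,5,6,7}
So after constraint 1: D(W) = {2,3,4,5}

Answer: {2,3,4,5}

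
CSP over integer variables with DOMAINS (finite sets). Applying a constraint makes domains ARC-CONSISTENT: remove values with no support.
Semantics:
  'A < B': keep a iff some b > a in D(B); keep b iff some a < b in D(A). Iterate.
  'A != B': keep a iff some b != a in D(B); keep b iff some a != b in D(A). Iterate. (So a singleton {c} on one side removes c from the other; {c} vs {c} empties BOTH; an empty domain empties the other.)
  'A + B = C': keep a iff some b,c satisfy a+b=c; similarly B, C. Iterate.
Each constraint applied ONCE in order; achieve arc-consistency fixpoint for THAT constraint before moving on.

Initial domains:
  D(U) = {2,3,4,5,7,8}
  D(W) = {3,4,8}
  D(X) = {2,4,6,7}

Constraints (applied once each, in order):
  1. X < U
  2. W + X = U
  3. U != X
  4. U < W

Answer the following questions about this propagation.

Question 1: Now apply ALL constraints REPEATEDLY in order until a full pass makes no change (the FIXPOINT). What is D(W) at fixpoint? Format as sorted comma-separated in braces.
pass 0 (initial): D(W)={3,4,8}
pass 1: U {2,3,4,5,7,8}->{}; W {3,4,8}->{}; X {2,4,6,7}->{2,4}
pass 2: X {2,4}->{}
pass 3: no change
Fixpoint after 3 passes: D(W) = {}

Answer: {}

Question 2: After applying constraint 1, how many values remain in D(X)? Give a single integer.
Constraint 1 (X < U) on D(X)={2,4,6,7} D(U)={2,3,4,5,7,8}: U {2,3,4,5,7,8}->{3,4,5,7,8}
So after constraint 1: D(X)={2,4,6,7}, size = 4

Answer: 4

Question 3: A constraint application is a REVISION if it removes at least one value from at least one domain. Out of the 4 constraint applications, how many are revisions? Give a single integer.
Answer: 3

Derivation:
Constraint 1 (X < U) on D(X)={2,4,6,7} D(U)={2,3,4,5,7,8}: U {2,3,4,5,7,8}->{3,4,5,7,8} => REVISION
Constraint 2 (W + X = U) on D(W)={3,4,8} D(X)={2,4,6,7} D(U)={3,4,5,7,8}: W {3,4,8}->{3,4}; X {2,4,6,7}->{2,4}; U {3,4,5,7,8}->{5,7,8} => REVISION
Constraint 3 (U != X) on D(U)={5,7,8} D(X)={2,4}: no change => not a revision
Constraint 4 (U < W) on D(U)={5,7,8} D(W)={3,4}: U {5,7,8}->{}; W {3,4}->{} => REVISION
Total revisions = 3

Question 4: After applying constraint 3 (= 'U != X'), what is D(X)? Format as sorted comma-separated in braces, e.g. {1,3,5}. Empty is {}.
Constraint 1 (X < U) on D(X)={2,4,6,7} D(U)={2,3,4,5,7,8}: U {2,3,4,5,7,8}->{3,4,5,7,8}
Constraint 2 (W + X = U) on D(W)={3,4,8} D(X)={2,4,6,7} D(U)={3,4,5,7,8}: W {3,4,8}->{3,4}; X {2,4,6,7}->{2,4}; U {3,4,5,7,8}->{5,7,8}
Constraint 3 (U != X) on D(U)={5,7,8} D(X)={2,4}: no change
So after constraint 3: D(X) = {2,4}

Answer: {2,4}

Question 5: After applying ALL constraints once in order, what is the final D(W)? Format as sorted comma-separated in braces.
Constraint 1 (X < U) on D(X)={2,4,6,7} D(U)={2,3,4,5,7,8}: U {2,3,4,5,7,8}->{3,4,5,7,8}
Constraint 2 (W + X = U) on D(W)={3,4,8} D(X)={2,4,6,7} D(U)={3,4,5,7,8}: W {3,4,8}->{3,4}; X {2,4,6,7}->{2,4}; U {3,4,5,7,8}->{5,7,8}
Constraint 3 (U != X) on D(U)={5,7,8} D(X)={2,4}: no change
Constraint 4 (U < W) on D(U)={5,7,8} D(W)={3,4}: U {5,7,8}->{}; W {3,4}->{}
So after all 4 constraints: D(W) = {}

Answer: {}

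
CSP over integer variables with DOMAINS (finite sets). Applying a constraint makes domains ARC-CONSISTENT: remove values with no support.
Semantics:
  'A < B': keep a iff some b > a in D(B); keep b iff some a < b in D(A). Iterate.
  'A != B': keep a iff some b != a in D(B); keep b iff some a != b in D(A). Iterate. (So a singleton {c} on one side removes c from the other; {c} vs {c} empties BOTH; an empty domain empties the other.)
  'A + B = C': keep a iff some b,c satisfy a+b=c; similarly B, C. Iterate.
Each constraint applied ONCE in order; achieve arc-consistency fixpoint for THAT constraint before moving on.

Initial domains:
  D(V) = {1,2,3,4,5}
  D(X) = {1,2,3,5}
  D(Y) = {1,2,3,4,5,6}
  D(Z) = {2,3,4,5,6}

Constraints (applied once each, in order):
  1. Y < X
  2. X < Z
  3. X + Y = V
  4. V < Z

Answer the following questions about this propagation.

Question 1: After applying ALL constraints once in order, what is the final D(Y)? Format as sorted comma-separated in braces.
Answer: {1,2,3}

Derivation:
Constraint 1 (Y < X) on D(Y)={1,2,3,4,5,6} D(X)={1,2,3,5}: Y {1,2,3,4,5,6}->{1,2,3,4}; X {1,2,3,5}->{2,3,5}
Constraint 2 (X < Z) on D(X)={2,3,5} D(Z)={2,3,4,5,6}: Z {2,3,4,5,6}->{3,4,5,6}
Constraint 3 (X + Y = V) on D(X)={2,3,5} D(Y)={1,2,3,4} D(V)={1,2,3,4,5}: X {2,3,5}->{2,3}; Y {1,2,3,4}->{1,2,3}; V {1,2,3,4,5}->{3,4,5}
Constraint 4 (V < Z) on D(V)={3,4,5} D(Z)={3,4,5,6}: Z {3,4,5,6}->{4,5,6}
So after all 4 constraints: D(Y) = {1,2,3}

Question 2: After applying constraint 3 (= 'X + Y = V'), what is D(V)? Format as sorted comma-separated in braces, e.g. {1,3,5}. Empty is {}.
Constraint 1 (Y < X) on D(Y)={1,2,3,4,5,6} D(X)={1,2,3,5}: Y {1,2,3,4,5,6}->{1,2,3,4}; X {1,2,3,5}->{2,3,5}
Constraint 2 (X < Z) on D(X)={2,3,5} D(Z)={2,3,4,5,6}: Z {2,3,4,5,6}->{3,4,5,6}
Constraint 3 (X + Y = V) on D(X)={2,3,5} D(Y)={1,2,3,4} D(V)={1,2,3,4,5}: X {2,3,5}->{2,3}; Y {1,2,3,4}->{1,2,3}; V {1,2,3,4,5}->{3,4,5}
So after constraint 3: D(V) = {3,4,5}

Answer: {3,4,5}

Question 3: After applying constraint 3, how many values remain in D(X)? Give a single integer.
Answer: 2

Derivation:
Constraint 1 (Y < X) on D(Y)={1,2,3,4,5,6} D(X)={1,2,3,5}: Y {1,2,3,4,5,6}->{1,2,3,4}; X {1,2,3,5}->{2,3,5}
Constraint 2 (X < Z) on D(X)={2,3,5} D(Z)={2,3,4,5,6}: Z {2,3,4,5,6}->{3,4,5,6}
Constraint 3 (X + Y = V) on D(X)={2,3,5} D(Y)={1,2,3,4} D(V)={1,2,3,4,5}: X {2,3,5}->{2,3}; Y {1,2,3,4}->{1,2,3}; V {1,2,3,4,5}->{3,4,5}
So after constraint 3: D(X)={2,3}, size = 2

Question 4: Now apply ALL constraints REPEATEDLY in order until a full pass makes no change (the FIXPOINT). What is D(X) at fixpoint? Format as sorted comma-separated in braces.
Answer: {2,3}

Derivation:
pass 0 (initial): D(X)={1,2,3,5}
pass 1: V {1,2,3,4,5}->{3,4,5}; X {1,2,3,5}->{2,3}; Y {1,2,3,4,5,6}->{1,2,3}; Z {2,3,4,5,6}->{4,5,6}
pass 2: Y {1,2,3}->{1,2}
pass 3: no change
Fixpoint after 3 passes: D(X) = {2,3}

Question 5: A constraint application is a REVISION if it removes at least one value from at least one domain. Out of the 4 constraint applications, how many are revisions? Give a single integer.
Answer: 4

Derivation:
Constraint 1 (Y < X) on D(Y)={1,2,3,4,5,6} D(X)={1,2,3,5}: Y {1,2,3,4,5,6}->{1,2,3,4}; X {1,2,3,5}->{2,3,5} => REVISION
Constraint 2 (X < Z) on D(X)={2,3,5} D(Z)={2,3,4,5,6}: Z {2,3,4,5,6}->{3,4,5,6} => REVISION
Constraint 3 (X + Y = V) on D(X)={2,3,5} D(Y)={1,2,3,4} D(V)={1,2,3,4,5}: X {2,3,5}->{2,3}; Y {1,2,3,4}->{1,2,3}; V {1,2,3,4,5}->{3,4,5} => REVISION
Constraint 4 (V < Z) on D(V)={3,4,5} D(Z)={3,4,5,6}: Z {3,4,5,6}->{4,5,6} => REVISION
Total revisions = 4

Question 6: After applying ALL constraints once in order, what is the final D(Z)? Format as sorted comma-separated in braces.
Constraint 1 (Y < X) on D(Y)={1,2,3,4,5,6} D(X)={1,2,3,5}: Y {1,2,3,4,5,6}->{1,2,3,4}; X {1,2,3,5}->{2,3,5}
Constraint 2 (X < Z) on D(X)={2,3,5} D(Z)={2,3,4,5,6}: Z {2,3,4,5,6}->{3,4,5,6}
Constraint 3 (X + Y = V) on D(X)={2,3,5} D(Y)={1,2,3,4} D(V)={1,2,3,4,5}: X {2,3,5}->{2,3}; Y {1,2,3,4}->{1,2,3}; V {1,2,3,4,5}->{3,4,5}
Constraint 4 (V < Z) on D(V)={3,4,5} D(Z)={3,4,5,6}: Z {3,4,5,6}->{4,5,6}
So after all 4 constraints: D(Z) = {4,5,6}

Answer: {4,5,6}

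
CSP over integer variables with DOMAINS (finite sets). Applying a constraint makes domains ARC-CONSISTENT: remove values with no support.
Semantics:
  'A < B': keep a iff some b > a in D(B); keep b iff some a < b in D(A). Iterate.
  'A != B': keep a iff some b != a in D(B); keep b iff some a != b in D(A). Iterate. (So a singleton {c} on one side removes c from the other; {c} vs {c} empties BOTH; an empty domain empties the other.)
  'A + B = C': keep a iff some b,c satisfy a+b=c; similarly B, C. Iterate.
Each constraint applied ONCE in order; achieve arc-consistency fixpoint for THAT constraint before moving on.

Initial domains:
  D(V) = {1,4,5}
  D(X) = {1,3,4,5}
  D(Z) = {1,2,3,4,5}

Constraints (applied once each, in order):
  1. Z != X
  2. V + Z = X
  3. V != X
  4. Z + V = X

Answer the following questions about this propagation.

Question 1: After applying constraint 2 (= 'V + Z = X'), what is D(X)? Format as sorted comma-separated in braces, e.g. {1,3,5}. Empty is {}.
Constraint 1 (Z != X) on D(Z)={1,2,3,4,5} D(X)={1,3,4,5}: no change
Constraint 2 (V + Z = X) on D(V)={1,4,5} D(Z)={1,2,3,4,5} D(X)={1,3,4,5}: V {1,4,5}->{1,4}; Z {1,2,3,4,5}->{1,2,3,4}; X {1,3,4,5}->{3,4,5}
So after constraint 2: D(X) = {3,4,5}

Answer: {3,4,5}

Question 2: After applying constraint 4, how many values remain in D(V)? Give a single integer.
Answer: 2

Derivation:
Constraint 1 (Z != X) on D(Z)={1,2,3,4,5} D(X)={1,3,4,5}: no change
Constraint 2 (V + Z = X) on D(V)={1,4,5} D(Z)={1,2,3,4,5} D(X)={1,3,4,5}: V {1,4,5}->{1,4}; Z {1,2,3,4,5}->{1,2,3,4}; X {1,3,4,5}->{3,4,5}
Constraint 3 (V != X) on D(V)={1,4} D(X)={3,4,5}: no change
Constraint 4 (Z + V = X) on D(Z)={1,2,3,4} D(V)={1,4} D(X)={3,4,5}: no change
So after constraint 4: D(V)={1,4}, size = 2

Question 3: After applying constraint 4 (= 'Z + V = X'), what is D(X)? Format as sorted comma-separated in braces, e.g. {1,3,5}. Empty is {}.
Answer: {3,4,5}

Derivation:
Constraint 1 (Z != X) on D(Z)={1,2,3,4,5} D(X)={1,3,4,5}: no change
Constraint 2 (V + Z = X) on D(V)={1,4,5} D(Z)={1,2,3,4,5} D(X)={1,3,4,5}: V {1,4,5}->{1,4}; Z {1,2,3,4,5}->{1,2,3,4}; X {1,3,4,5}->{3,4,5}
Constraint 3 (V != X) on D(V)={1,4} D(X)={3,4,5}: no change
Constraint 4 (Z + V = X) on D(Z)={1,2,3,4} D(V)={1,4} D(X)={3,4,5}: no change
So after constraint 4: D(X) = {3,4,5}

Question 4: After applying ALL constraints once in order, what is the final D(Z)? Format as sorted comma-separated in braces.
Answer: {1,2,3,4}

Derivation:
Constraint 1 (Z != X) on D(Z)={1,2,3,4,5} D(X)={1,3,4,5}: no change
Constraint 2 (V + Z = X) on D(V)={1,4,5} D(Z)={1,2,3,4,5} D(X)={1,3,4,5}: V {1,4,5}->{1,4}; Z {1,2,3,4,5}->{1,2,3,4}; X {1,3,4,5}->{3,4,5}
Constraint 3 (V != X) on D(V)={1,4} D(X)={3,4,5}: no change
Constraint 4 (Z + V = X) on D(Z)={1,2,3,4} D(V)={1,4} D(X)={3,4,5}: no change
So after all 4 constraints: D(Z) = {1,2,3,4}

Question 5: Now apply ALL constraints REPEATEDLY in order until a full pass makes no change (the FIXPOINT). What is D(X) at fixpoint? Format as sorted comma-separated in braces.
pass 0 (initial): D(X)={1,3,4,5}
pass 1: V {1,4,5}->{1,4}; X {1,3,4,5}->{3,4,5}; Z {1,2,3,4,5}->{1,2,3,4}
pass 2: no change
Fixpoint after 2 passes: D(X) = {3,4,5}

Answer: {3,4,5}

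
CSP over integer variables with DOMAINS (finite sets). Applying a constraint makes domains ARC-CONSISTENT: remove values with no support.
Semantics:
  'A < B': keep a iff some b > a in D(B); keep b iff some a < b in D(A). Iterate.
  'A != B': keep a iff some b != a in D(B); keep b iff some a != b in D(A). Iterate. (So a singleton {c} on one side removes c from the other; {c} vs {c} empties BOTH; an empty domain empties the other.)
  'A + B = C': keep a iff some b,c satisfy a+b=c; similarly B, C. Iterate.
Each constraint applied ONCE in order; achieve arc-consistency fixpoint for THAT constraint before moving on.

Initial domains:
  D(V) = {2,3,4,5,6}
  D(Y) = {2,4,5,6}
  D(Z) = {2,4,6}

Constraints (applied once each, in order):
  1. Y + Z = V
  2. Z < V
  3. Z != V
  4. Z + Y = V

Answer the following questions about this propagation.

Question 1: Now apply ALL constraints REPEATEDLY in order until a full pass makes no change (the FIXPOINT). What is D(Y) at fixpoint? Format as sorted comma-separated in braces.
Answer: {2,4}

Derivation:
pass 0 (initial): D(Y)={2,4,5,6}
pass 1: V {2,3,4,5,6}->{4,6}; Y {2,4,5,6}->{2,4}; Z {2,4,6}->{2,4}
pass 2: no change
Fixpoint after 2 passes: D(Y) = {2,4}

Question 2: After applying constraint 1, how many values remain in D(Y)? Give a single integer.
Answer: 2

Derivation:
Constraint 1 (Y + Z = V) on D(Y)={2,4,5,6} D(Z)={2,4,6} D(V)={2,3,4,5,6}: Y {2,4,5,6}->{2,4}; Z {2,4,6}->{2,4}; V {2,3,4,5,6}->{4,6}
So after constraint 1: D(Y)={2,4}, size = 2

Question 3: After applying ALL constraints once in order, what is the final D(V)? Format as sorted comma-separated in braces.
Constraint 1 (Y + Z = V) on D(Y)={2,4,5,6} D(Z)={2,4,6} D(V)={2,3,4,5,6}: Y {2,4,5,6}->{2,4}; Z {2,4,6}->{2,4}; V {2,3,4,5,6}->{4,6}
Constraint 2 (Z < V) on D(Z)={2,4} D(V)={4,6}: no change
Constraint 3 (Z != V) on D(Z)={2,4} D(V)={4,6}: no change
Constraint 4 (Z + Y = V) on D(Z)={2,4} D(Y)={2,4} D(V)={4,6}: no change
So after all 4 constraints: D(V) = {4,6}

Answer: {4,6}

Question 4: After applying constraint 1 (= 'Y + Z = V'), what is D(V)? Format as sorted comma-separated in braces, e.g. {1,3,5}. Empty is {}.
Constraint 1 (Y + Z = V) on D(Y)={2,4,5,6} D(Z)={2,4,6} D(V)={2,3,4,5,6}: Y {2,4,5,6}->{2,4}; Z {2,4,6}->{2,4}; V {2,3,4,5,6}->{4,6}
So after constraint 1: D(V) = {4,6}

Answer: {4,6}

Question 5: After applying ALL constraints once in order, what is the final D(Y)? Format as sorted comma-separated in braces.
Answer: {2,4}

Derivation:
Constraint 1 (Y + Z = V) on D(Y)={2,4,5,6} D(Z)={2,4,6} D(V)={2,3,4,5,6}: Y {2,4,5,6}->{2,4}; Z {2,4,6}->{2,4}; V {2,3,4,5,6}->{4,6}
Constraint 2 (Z < V) on D(Z)={2,4} D(V)={4,6}: no change
Constraint 3 (Z != V) on D(Z)={2,4} D(V)={4,6}: no change
Constraint 4 (Z + Y = V) on D(Z)={2,4} D(Y)={2,4} D(V)={4,6}: no change
So after all 4 constraints: D(Y) = {2,4}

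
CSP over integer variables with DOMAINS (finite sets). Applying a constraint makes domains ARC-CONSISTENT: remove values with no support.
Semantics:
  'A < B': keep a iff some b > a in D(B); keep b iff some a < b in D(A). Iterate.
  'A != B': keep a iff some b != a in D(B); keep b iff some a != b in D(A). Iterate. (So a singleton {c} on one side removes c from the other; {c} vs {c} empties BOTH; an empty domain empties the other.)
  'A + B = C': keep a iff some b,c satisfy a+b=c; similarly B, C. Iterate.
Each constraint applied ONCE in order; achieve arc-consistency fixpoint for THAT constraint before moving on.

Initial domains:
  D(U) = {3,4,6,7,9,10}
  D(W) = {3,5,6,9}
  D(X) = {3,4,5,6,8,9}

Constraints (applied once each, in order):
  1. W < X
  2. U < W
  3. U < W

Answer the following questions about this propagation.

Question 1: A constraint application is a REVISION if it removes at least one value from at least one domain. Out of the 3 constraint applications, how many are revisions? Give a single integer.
Constraint 1 (W < X) on D(W)={3,5,6,9} D(X)={3,4,5,6,8,9}: W {3,5,6,9}->{3,5,6}; X {3,4,5,6,8,9}->{4,5,6,8,9} => REVISION
Constraint 2 (U < W) on D(U)={3,4,6,7,9,10} D(W)={3,5,6}: U {3,4,6,7,9,10}->{3,4}; W {3,5,6}->{5,6} => REVISION
Constraint 3 (U < W) on D(U)={3,4} D(W)={5,6}: no change => not a revision
Total revisions = 2

Answer: 2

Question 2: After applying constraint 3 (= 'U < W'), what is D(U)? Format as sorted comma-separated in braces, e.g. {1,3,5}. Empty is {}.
Constraint 1 (W < X) on D(W)={3,5,6,9} D(X)={3,4,5,6,8,9}: W {3,5,6,9}->{3,5,6}; X {3,4,5,6,8,9}->{4,5,6,8,9}
Constraint 2 (U < W) on D(U)={3,4,6,7,9,10} D(W)={3,5,6}: U {3,4,6,7,9,10}->{3,4}; W {3,5,6}->{5,6}
Constraint 3 (U < W) on D(U)={3,4} D(W)={5,6}: no change
So after constraint 3: D(U) = {3,4}

Answer: {3,4}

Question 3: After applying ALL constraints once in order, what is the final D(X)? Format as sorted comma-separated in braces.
Answer: {4,5,6,8,9}

Derivation:
Constraint 1 (W < X) on D(W)={3,5,6,9} D(X)={3,4,5,6,8,9}: W {3,5,6,9}->{3,5,6}; X {3,4,5,6,8,9}->{4,5,6,8,9}
Constraint 2 (U < W) on D(U)={3,4,6,7,9,10} D(W)={3,5,6}: U {3,4,6,7,9,10}->{3,4}; W {3,5,6}->{5,6}
Constraint 3 (U < W) on D(U)={3,4} D(W)={5,6}: no change
So after all 3 constraints: D(X) = {4,5,6,8,9}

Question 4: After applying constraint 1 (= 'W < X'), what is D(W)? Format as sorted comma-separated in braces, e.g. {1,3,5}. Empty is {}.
Answer: {3,5,6}

Derivation:
Constraint 1 (W < X) on D(W)={3,5,6,9} D(X)={3,4,5,6,8,9}: W {3,5,6,9}->{3,5,6}; X {3,4,5,6,8,9}->{4,5,6,8,9}
So after constraint 1: D(W) = {3,5,6}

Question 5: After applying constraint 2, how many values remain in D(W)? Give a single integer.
Answer: 2

Derivation:
Constraint 1 (W < X) on D(W)={3,5,6,9} D(X)={3,4,5,6,8,9}: W {3,5,6,9}->{3,5,6}; X {3,4,5,6,8,9}->{4,5,6,8,9}
Constraint 2 (U < W) on D(U)={3,4,6,7,9,10} D(W)={3,5,6}: U {3,4,6,7,9,10}->{3,4}; W {3,5,6}->{5,6}
So after constraint 2: D(W)={5,6}, size = 2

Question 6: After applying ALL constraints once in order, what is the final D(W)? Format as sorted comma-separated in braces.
Answer: {5,6}

Derivation:
Constraint 1 (W < X) on D(W)={3,5,6,9} D(X)={3,4,5,6,8,9}: W {3,5,6,9}->{3,5,6}; X {3,4,5,6,8,9}->{4,5,6,8,9}
Constraint 2 (U < W) on D(U)={3,4,6,7,9,10} D(W)={3,5,6}: U {3,4,6,7,9,10}->{3,4}; W {3,5,6}->{5,6}
Constraint 3 (U < W) on D(U)={3,4} D(W)={5,6}: no change
So after all 3 constraints: D(W) = {5,6}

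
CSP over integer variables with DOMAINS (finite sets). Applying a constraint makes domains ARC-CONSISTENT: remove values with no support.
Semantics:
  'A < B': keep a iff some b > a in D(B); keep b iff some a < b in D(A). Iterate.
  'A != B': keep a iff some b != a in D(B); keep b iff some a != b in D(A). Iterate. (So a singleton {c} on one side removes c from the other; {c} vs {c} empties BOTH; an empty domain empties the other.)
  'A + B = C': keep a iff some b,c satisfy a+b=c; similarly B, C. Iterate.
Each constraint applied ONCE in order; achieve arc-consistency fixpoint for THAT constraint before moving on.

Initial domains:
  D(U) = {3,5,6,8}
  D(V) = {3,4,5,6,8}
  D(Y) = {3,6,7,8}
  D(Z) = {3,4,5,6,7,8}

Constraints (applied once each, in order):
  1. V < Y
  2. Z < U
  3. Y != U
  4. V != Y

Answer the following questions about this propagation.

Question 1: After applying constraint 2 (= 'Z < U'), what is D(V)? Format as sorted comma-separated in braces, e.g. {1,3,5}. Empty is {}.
Answer: {3,4,5,6}

Derivation:
Constraint 1 (V < Y) on D(V)={3,4,5,6,8} D(Y)={3,6,7,8}: V {3,4,5,6,8}->{3,4,5,6}; Y {3,6,7,8}->{6,7,8}
Constraint 2 (Z < U) on D(Z)={3,4,5,6,7,8} D(U)={3,5,6,8}: Z {3,4,5,6,7,8}->{3,4,5,6,7}; U {3,5,6,8}->{5,6,8}
So after constraint 2: D(V) = {3,4,5,6}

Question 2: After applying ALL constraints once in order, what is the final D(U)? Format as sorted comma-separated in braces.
Answer: {5,6,8}

Derivation:
Constraint 1 (V < Y) on D(V)={3,4,5,6,8} D(Y)={3,6,7,8}: V {3,4,5,6,8}->{3,4,5,6}; Y {3,6,7,8}->{6,7,8}
Constraint 2 (Z < U) on D(Z)={3,4,5,6,7,8} D(U)={3,5,6,8}: Z {3,4,5,6,7,8}->{3,4,5,6,7}; U {3,5,6,8}->{5,6,8}
Constraint 3 (Y != U) on D(Y)={6,7,8} D(U)={5,6,8}: no change
Constraint 4 (V != Y) on D(V)={3,4,5,6} D(Y)={6,7,8}: no change
So after all 4 constraints: D(U) = {5,6,8}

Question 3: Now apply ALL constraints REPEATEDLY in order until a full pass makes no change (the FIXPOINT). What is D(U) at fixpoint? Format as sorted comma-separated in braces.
Answer: {5,6,8}

Derivation:
pass 0 (initial): D(U)={3,5,6,8}
pass 1: U {3,5,6,8}->{5,6,8}; V {3,4,5,6,8}->{3,4,5,6}; Y {3,6,7,8}->{6,7,8}; Z {3,4,5,6,7,8}->{3,4,5,6,7}
pass 2: no change
Fixpoint after 2 passes: D(U) = {5,6,8}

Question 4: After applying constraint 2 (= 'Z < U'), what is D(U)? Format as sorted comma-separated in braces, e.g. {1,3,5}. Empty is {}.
Constraint 1 (V < Y) on D(V)={3,4,5,6,8} D(Y)={3,6,7,8}: V {3,4,5,6,8}->{3,4,5,6}; Y {3,6,7,8}->{6,7,8}
Constraint 2 (Z < U) on D(Z)={3,4,5,6,7,8} D(U)={3,5,6,8}: Z {3,4,5,6,7,8}->{3,4,5,6,7}; U {3,5,6,8}->{5,6,8}
So after constraint 2: D(U) = {5,6,8}

Answer: {5,6,8}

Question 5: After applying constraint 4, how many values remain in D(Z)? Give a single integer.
Constraint 1 (V < Y) on D(V)={3,4,5,6,8} D(Y)={3,6,7,8}: V {3,4,5,6,8}->{3,4,5,6}; Y {3,6,7,8}->{6,7,8}
Constraint 2 (Z < U) on D(Z)={3,4,5,6,7,8} D(U)={3,5,6,8}: Z {3,4,5,6,7,8}->{3,4,5,6,7}; U {3,5,6,8}->{5,6,8}
Constraint 3 (Y != U) on D(Y)={6,7,8} D(U)={5,6,8}: no change
Constraint 4 (V != Y) on D(V)={3,4,5,6} D(Y)={6,7,8}: no change
So after constraint 4: D(Z)={3,4,5,6,7}, size = 5

Answer: 5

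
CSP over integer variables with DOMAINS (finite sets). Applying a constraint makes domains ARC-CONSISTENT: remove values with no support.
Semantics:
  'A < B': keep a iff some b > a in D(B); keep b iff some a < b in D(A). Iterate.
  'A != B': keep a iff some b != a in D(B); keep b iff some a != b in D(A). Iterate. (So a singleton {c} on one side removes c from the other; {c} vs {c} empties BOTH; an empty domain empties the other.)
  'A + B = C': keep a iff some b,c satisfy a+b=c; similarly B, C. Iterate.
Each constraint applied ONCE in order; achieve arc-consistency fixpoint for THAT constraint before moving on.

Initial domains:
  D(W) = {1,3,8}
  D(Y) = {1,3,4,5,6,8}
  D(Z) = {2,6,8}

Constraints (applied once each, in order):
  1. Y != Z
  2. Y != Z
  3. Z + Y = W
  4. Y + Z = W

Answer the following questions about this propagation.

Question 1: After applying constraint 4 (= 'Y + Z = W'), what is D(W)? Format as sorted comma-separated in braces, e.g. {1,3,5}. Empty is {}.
Answer: {3,8}

Derivation:
Constraint 1 (Y != Z) on D(Y)={1,3,4,5,6,8} D(Z)={2,6,8}: no change
Constraint 2 (Y != Z) on D(Y)={1,3,4,5,6,8} D(Z)={2,6,8}: no change
Constraint 3 (Z + Y = W) on D(Z)={2,6,8} D(Y)={1,3,4,5,6,8} D(W)={1,3,8}: Z {2,6,8}->{2}; Y {1,3,4,5,6,8}->{1,6}; W {1,3,8}->{3,8}
Constraint 4 (Y + Z = W) on D(Y)={1,6} D(Z)={2} D(W)={3,8}: no change
So after constraint 4: D(W) = {3,8}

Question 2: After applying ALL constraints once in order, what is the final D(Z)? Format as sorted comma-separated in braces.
Answer: {2}

Derivation:
Constraint 1 (Y != Z) on D(Y)={1,3,4,5,6,8} D(Z)={2,6,8}: no change
Constraint 2 (Y != Z) on D(Y)={1,3,4,5,6,8} D(Z)={2,6,8}: no change
Constraint 3 (Z + Y = W) on D(Z)={2,6,8} D(Y)={1,3,4,5,6,8} D(W)={1,3,8}: Z {2,6,8}->{2}; Y {1,3,4,5,6,8}->{1,6}; W {1,3,8}->{3,8}
Constraint 4 (Y + Z = W) on D(Y)={1,6} D(Z)={2} D(W)={3,8}: no change
So after all 4 constraints: D(Z) = {2}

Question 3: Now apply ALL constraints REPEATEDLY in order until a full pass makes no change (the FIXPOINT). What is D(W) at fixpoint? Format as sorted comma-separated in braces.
pass 0 (initial): D(W)={1,3,8}
pass 1: W {1,3,8}->{3,8}; Y {1,3,4,5,6,8}->{1,6}; Z {2,6,8}->{2}
pass 2: no change
Fixpoint after 2 passes: D(W) = {3,8}

Answer: {3,8}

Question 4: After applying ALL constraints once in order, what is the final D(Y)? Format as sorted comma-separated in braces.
Constraint 1 (Y != Z) on D(Y)={1,3,4,5,6,8} D(Z)={2,6,8}: no change
Constraint 2 (Y != Z) on D(Y)={1,3,4,5,6,8} D(Z)={2,6,8}: no change
Constraint 3 (Z + Y = W) on D(Z)={2,6,8} D(Y)={1,3,4,5,6,8} D(W)={1,3,8}: Z {2,6,8}->{2}; Y {1,3,4,5,6,8}->{1,6}; W {1,3,8}->{3,8}
Constraint 4 (Y + Z = W) on D(Y)={1,6} D(Z)={2} D(W)={3,8}: no change
So after all 4 constraints: D(Y) = {1,6}

Answer: {1,6}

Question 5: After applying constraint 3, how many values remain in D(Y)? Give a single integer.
Constraint 1 (Y != Z) on D(Y)={1,3,4,5,6,8} D(Z)={2,6,8}: no change
Constraint 2 (Y != Z) on D(Y)={1,3,4,5,6,8} D(Z)={2,6,8}: no change
Constraint 3 (Z + Y = W) on D(Z)={2,6,8} D(Y)={1,3,4,5,6,8} D(W)={1,3,8}: Z {2,6,8}->{2}; Y {1,3,4,5,6,8}->{1,6}; W {1,3,8}->{3,8}
So after constraint 3: D(Y)={1,6}, size = 2

Answer: 2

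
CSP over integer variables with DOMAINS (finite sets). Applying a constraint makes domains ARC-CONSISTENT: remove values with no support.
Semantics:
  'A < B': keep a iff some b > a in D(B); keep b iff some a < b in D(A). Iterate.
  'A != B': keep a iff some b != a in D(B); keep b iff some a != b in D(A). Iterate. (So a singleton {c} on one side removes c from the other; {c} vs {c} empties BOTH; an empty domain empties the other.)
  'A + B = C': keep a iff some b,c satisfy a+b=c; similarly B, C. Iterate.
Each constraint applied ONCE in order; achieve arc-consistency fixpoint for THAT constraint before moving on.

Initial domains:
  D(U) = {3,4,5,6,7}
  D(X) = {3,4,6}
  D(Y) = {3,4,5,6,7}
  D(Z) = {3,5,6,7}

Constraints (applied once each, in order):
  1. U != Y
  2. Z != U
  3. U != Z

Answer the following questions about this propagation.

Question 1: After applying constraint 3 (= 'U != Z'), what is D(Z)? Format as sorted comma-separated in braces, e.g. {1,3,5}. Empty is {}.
Constraint 1 (U != Y) on D(U)={3,4,5,6,7} D(Y)={3,4,5,6,7}: no change
Constraint 2 (Z != U) on D(Z)={3,5,6,7} D(U)={3,4,5,6,7}: no change
Constraint 3 (U != Z) on D(U)={3,4,5,6,7} D(Z)={3,5,6,7}: no change
So after constraint 3: D(Z) = {3,5,6,7}

Answer: {3,5,6,7}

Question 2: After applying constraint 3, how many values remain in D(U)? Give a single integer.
Answer: 5

Derivation:
Constraint 1 (U != Y) on D(U)={3,4,5,6,7} D(Y)={3,4,5,6,7}: no change
Constraint 2 (Z != U) on D(Z)={3,5,6,7} D(U)={3,4,5,6,7}: no change
Constraint 3 (U != Z) on D(U)={3,4,5,6,7} D(Z)={3,5,6,7}: no change
So after constraint 3: D(U)={3,4,5,6,7}, size = 5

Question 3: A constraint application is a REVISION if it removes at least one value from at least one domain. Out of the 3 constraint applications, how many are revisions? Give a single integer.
Answer: 0

Derivation:
Constraint 1 (U != Y) on D(U)={3,4,5,6,7} D(Y)={3,4,5,6,7}: no change => not a revision
Constraint 2 (Z != U) on D(Z)={3,5,6,7} D(U)={3,4,5,6,7}: no change => not a revision
Constraint 3 (U != Z) on D(U)={3,4,5,6,7} D(Z)={3,5,6,7}: no change => not a revision
Total revisions = 0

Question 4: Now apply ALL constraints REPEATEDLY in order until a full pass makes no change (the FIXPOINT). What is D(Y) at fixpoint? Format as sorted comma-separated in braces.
Answer: {3,4,5,6,7}

Derivation:
pass 0 (initial): D(Y)={3,4,5,6,7}
pass 1: no change
Fixpoint after 1 passes: D(Y) = {3,4,5,6,7}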